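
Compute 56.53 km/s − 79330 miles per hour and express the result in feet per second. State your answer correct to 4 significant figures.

56.53 km/s = 185465.9 ft/s and 79330 mph = 116350.7 ft/s.
185465.9 − 116350.7 ≈ 69120 ft/s.

69120 ft/s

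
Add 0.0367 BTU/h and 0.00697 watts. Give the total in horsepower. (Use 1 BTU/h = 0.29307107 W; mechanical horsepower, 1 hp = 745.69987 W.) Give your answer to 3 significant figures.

2.38e-5 horsepower

0.0367 BTU/h = 1.44236e-5 hp and 0.00697 W = 9.34692e-6 hp.
1.44236e-5 + 9.34692e-6 ≈ 2.38e-5 hp.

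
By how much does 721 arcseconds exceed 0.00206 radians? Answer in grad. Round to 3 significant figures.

0.0914 grad

721 arcsec = 0.222531 grad and 0.00206 rad = 0.131144 grad.
0.222531 − 0.131144 ≈ 0.0914 grad.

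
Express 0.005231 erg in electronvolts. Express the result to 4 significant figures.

3.265e+9 electronvolts

1 erg = 6.24151e+11 electronvolts.
So 0.005231 × 6.24151e+11 ≈ 3.265e+9 eV.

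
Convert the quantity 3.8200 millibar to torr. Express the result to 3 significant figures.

2.87 torr

1 millibar = 0.750062 torr.
Thus 3.8200 × 0.750062 ≈ 2.87 torr.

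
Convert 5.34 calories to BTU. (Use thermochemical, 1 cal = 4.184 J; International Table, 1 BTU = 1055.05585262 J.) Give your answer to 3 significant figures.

0.0212 British thermal units

1 calorie = 0.00396567 BTU.
Thus 5.34 × 0.00396567 ≈ 0.0212 BTU.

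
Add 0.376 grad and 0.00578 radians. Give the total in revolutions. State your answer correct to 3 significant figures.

0.00186 rev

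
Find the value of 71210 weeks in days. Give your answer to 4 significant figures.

498500 d

1 wk = 7.00000 days.
71210 × 7.00000 ≈ 498500 d.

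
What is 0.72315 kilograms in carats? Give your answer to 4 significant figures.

3616 carats

1 kilogram = 5000.00 ct.
0.72315 × 5000.00 ≈ 3616 ct.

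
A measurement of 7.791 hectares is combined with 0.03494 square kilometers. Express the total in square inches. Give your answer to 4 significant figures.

7.791 ha = 1.20761e+8 in² and 0.03494 km² = 5.41571e+7 in².
1.20761e+8 + 5.41571e+7 ≈ 1.749e+8 in².

1.749e+8 square inches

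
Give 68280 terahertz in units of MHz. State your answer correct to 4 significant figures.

6.828e+10 megahertz

1 THz = 1.00000e+6 megahertz.
So 68280 × 1.00000e+6 ≈ 6.828e+10 MHz.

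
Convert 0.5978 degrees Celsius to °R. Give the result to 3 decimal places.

492.746 °R

°R = (°C + 273.15) × 9/5.
Applying the formula gives 492.746 °R.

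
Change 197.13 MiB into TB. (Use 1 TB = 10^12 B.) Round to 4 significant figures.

0.0002067 terabytes

1 mebibyte = 1.04858 × 10^-6 TB.
So 197.13 × 1.04858 × 10^-6 ≈ 0.0002067 TB.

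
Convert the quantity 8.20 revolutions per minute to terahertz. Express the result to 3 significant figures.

1 rpm = 1.66667 × 10^-14 THz.
So 8.20 × 1.66667 × 10^-14 ≈ 1.37 × 10^-13 THz.

1.37 × 10^-13 THz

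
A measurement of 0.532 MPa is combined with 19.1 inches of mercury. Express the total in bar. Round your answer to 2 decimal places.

0.532 MPa = 5.32000 bar and 19.1 inHg = 0.646800 bar.
5.32000 + 0.646800 ≈ 5.97 bar.

5.97 bar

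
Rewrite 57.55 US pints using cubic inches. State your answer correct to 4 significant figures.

1662 cubic inches

1 US pint = 28.8750 in³.
57.55 × 28.8750 ≈ 1662 in³.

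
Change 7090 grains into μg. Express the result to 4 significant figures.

1 grain = 64798.9 μg.
Then 7090 × 64798.9 ≈ 4.594 × 10^8 μg.

4.594 × 10^8 μg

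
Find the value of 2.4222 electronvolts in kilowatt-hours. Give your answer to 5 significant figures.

1 eV = 4.45049e-26 kWh.
Thus 2.4222 × 4.45049e-26 ≈ 1.0780e-25 kWh.

1.0780e-25 kilowatt-hours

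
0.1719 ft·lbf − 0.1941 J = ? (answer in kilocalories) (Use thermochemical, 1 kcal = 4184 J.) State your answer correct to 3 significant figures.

9.31 × 10^-6 kcal

0.1719 ft·lbf = 5.57039 × 10^-5 kcal and 0.1941 J = 4.63910 × 10^-5 kcal.
5.57039 × 10^-5 − 4.63910 × 10^-5 ≈ 9.31 × 10^-6 kcal.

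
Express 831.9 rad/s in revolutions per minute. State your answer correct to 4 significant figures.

7944 revolutions per minute

1 rad/s = 9.54930 rpm.
Then 831.9 × 9.54930 ≈ 7944 rpm.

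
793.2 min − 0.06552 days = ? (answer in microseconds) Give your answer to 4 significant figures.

4.193e+10 μs

793.2 min = 4.75920e+10 μs and 0.06552 d = 5.66093e+9 μs.
4.75920e+10 − 5.66093e+9 ≈ 4.193e+10 μs.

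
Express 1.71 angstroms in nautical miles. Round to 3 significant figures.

9.23 × 10^-14 nautical miles

1 angstrom = 5.39957 × 10^-14 nmi.
Thus 1.71 × 5.39957 × 10^-14 ≈ 9.23 × 10^-14 nmi.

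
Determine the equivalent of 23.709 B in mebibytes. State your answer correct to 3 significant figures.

1 B = 9.53674e-7 mebibytes.
So 23.709 × 9.53674e-7 ≈ 2.26e-5 MiB.

2.26e-5 mebibytes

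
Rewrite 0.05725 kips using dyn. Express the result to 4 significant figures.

2.547 × 10^7 dynes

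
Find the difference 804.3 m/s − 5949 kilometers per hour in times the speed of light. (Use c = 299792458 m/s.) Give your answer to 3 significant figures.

-2.83 × 10^-6 c

804.3 m/s = 2.68286 × 10^-6 c and 5949 km/h = 5.51215 × 10^-6 c.
2.68286 × 10^-6 − 5.51215 × 10^-6 ≈ -2.83 × 10^-6 c.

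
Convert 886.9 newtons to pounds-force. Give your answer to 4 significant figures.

1 N = 0.224809 lbf.
So 886.9 × 0.224809 ≈ 199.4 lbf.

199.4 pounds-force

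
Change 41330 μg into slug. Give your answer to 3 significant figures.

2.83 × 10^-6 slug

1 μg = 6.85218 × 10^-11 slugs.
So 41330 × 6.85218 × 10^-11 ≈ 2.83 × 10^-6 slug.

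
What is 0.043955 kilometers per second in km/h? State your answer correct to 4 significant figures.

158.2 km/h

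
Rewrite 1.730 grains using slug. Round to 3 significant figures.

7.68e-6 slug

1 gr = 4.44014e-6 slug.
Then 1.730 × 4.44014e-6 ≈ 7.68e-6 slug.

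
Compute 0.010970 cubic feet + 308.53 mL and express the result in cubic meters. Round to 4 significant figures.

0.0006192 m³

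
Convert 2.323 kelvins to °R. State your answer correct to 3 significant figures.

4.18 °R

°R = K × 9/5.
Applying the formula gives 4.18 °R.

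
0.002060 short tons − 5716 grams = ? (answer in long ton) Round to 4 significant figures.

-0.003786 long tons

0.002060 short ton = 0.00183929 long ton and 5716 g = 0.00562572 long ton.
0.00183929 − 0.00562572 ≈ -0.003786 long ton.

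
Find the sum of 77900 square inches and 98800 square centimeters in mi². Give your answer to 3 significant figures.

2.32e-5 mi²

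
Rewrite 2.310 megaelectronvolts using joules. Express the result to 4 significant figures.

1 MeV = 1.60218 × 10^-13 J.
Thus 2.310 × 1.60218 × 10^-13 ≈ 3.701 × 10^-13 J.

3.701 × 10^-13 J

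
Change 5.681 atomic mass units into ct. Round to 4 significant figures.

4.717 × 10^-23 ct

1 atomic mass unit = 8.30270 × 10^-24 carats.
Thus 5.681 × 8.30270 × 10^-24 ≈ 4.717 × 10^-23 ct.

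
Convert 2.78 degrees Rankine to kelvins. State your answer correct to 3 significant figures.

1.54 K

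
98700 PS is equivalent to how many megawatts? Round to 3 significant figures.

1 metric horsepower = 0.000735499 megawatts.
So 98700 × 0.000735499 ≈ 72.6 MW.

72.6 megawatts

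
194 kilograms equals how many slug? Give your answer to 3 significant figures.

1 kg = 0.0685218 slug.
Thus 194 × 0.0685218 ≈ 13.3 slug.

13.3 slugs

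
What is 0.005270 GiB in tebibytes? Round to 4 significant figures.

1 gibibyte = 0.0009765625 TiB.
So 0.005270 × 0.0009765625 ≈ 5.146 × 10^-6 TiB.

5.146 × 10^-6 tebibytes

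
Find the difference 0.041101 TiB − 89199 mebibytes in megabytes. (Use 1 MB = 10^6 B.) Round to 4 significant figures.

-48340 megabytes

0.041101 TiB = 45191.0 MB and 89199 MiB = 93531.9 MB.
45191.0 − 93531.9 ≈ -48340 MB.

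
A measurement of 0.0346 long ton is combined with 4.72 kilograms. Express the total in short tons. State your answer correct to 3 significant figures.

0.0346 long ton = 0.0387520 short ton and 4.72 kg = 0.00520291 short ton.
0.0387520 + 0.00520291 ≈ 0.0440 short ton.

0.0440 short ton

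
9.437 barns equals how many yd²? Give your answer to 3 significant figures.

1.13e-27 yd²

1 barn = 1.19599e-28 yd².
Then 9.437 × 1.19599e-28 ≈ 1.13e-27 yd².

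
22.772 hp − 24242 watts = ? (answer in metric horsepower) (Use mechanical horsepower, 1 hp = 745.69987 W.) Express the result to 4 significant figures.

22.772 hp = 23.0878 PS and 24242 W = 32.9599 PS.
23.0878 − 32.9599 ≈ -9.872 PS.

-9.872 metric horsepower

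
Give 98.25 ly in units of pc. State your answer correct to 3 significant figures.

30.1 pc

1 ly = 0.306601 pc.
Thus 98.25 × 0.306601 ≈ 30.1 pc.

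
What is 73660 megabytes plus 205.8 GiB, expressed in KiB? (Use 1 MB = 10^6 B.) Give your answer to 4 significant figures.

2.877e+8 KiB

73660 MB = 7.19336e+7 KiB and 205.8 GiB = 2.15797e+8 KiB.
7.19336e+7 + 2.15797e+8 ≈ 2.877e+8 KiB.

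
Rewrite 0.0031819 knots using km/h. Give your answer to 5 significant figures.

0.0058929 kilometers per hour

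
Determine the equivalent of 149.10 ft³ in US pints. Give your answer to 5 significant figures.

1 ft³ = 59.8442 US pt.
149.10 × 59.8442 ≈ 8922.8 US pt.

8922.8 US pints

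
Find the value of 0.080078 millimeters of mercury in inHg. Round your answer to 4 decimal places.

0.0032 inHg

1 millimeter of mercury = 0.0393701 inches of mercury.
So 0.080078 × 0.0393701 ≈ 0.0032 inHg.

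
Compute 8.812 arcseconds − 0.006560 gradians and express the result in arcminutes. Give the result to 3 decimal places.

8.812 arcsec = 0.146867 arcmin and 0.006560 grad = 0.354240 arcmin.
0.146867 − 0.354240 ≈ -0.207 arcmin.

-0.207 arcminutes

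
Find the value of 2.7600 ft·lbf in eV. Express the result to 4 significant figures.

2.336e+19 eV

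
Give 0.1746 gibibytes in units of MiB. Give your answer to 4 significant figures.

1 GiB = 1024.00 MiB.
Then 0.1746 × 1024.00 ≈ 178.8 MiB.

178.8 MiB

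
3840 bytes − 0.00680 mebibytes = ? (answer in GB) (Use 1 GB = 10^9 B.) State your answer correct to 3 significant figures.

3840 B = 3.84000 × 10^-6 GB and 0.00680 MiB = 7.13032 × 10^-6 GB.
3.84000 × 10^-6 − 7.13032 × 10^-6 ≈ -3.29 × 10^-6 GB.

-3.29 × 10^-6 GB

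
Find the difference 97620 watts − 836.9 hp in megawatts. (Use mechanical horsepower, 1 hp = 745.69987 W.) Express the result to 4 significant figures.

-0.5265 megawatts

97620 W = 0.0976200 MW and 836.9 hp = 0.624076 MW.
0.0976200 − 0.624076 ≈ -0.5265 MW.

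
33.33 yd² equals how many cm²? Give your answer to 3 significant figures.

1 square yard = 8361.27 cm².
Then 33.33 × 8361.27 ≈ 279000 cm².

279000 square centimeters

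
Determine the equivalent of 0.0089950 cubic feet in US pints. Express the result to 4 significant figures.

0.5383 US pints

1 ft³ = 59.8442 US pt.
So 0.0089950 × 59.8442 ≈ 0.5383 US pt.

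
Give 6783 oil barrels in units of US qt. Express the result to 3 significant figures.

1 oil barrel = 168.000 US quarts.
Thus 6783 × 168.000 ≈ 1.14 × 10^6 US qt.

1.14 × 10^6 US qt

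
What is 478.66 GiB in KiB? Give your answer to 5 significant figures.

5.0191 × 10^8 KiB

1 gibibyte = 1.04858 × 10^6 KiB.
Thus 478.66 × 1.04858 × 10^6 ≈ 5.0191 × 10^8 KiB.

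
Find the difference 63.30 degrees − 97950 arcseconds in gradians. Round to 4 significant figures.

40.10 gradians

63.30 ° = 70.3333 grad and 97950 arcsec = 30.2315 grad.
70.3333 − 30.2315 ≈ 40.10 grad.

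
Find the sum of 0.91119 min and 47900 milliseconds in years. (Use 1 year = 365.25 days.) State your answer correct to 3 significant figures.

3.25 × 10^-6 yr

0.91119 min = 1.73243 × 10^-6 yr and 47900 ms = 1.51786 × 10^-6 yr.
1.73243 × 10^-6 + 1.51786 × 10^-6 ≈ 3.25 × 10^-6 yr.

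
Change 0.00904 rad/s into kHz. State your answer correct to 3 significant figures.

1 rad/s = 0.000159155 kHz.
Then 0.00904 × 0.000159155 ≈ 1.44 × 10^-6 kHz.

1.44 × 10^-6 kilohertz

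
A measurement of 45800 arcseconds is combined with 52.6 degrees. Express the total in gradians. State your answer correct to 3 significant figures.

72.6 gradians

45800 arcsec = 14.1358 grad and 52.6 ° = 58.4444 grad.
14.1358 + 58.4444 ≈ 72.6 grad.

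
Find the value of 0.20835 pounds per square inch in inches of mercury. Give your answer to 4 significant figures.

1 psi = 2.03602 inHg.
Then 0.20835 × 2.03602 ≈ 0.4242 inHg.

0.4242 inches of mercury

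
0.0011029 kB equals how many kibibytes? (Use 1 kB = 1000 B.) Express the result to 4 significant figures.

1 kB = 0.9765625 KiB.
So 0.0011029 × 0.9765625 ≈ 0.001077 KiB.

0.001077 kibibytes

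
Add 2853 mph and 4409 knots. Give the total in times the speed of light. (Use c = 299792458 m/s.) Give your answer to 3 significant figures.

2853 mph = 4.25429 × 10^-6 c and 4409 kn = 7.56585 × 10^-6 c.
4.25429 × 10^-6 + 7.56585 × 10^-6 ≈ 1.18 × 10^-5 c.

1.18 × 10^-5 c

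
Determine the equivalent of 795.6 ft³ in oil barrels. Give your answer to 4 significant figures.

141.7 bbl

1 cubic foot = 0.178108 bbl.
Thus 795.6 × 0.178108 ≈ 141.7 bbl.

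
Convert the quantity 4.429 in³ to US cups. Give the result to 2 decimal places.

0.31 US cups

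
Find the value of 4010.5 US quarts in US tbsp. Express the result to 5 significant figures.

1 US qt = 64.0000 US tbsp.
4010.5 × 64.0000 ≈ 256670 US tbsp.

256670 US tbsp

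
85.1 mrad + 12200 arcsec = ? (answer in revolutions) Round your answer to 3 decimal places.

0.023 rev

85.1 mrad = 0.0135441 rev and 12200 arcsec = 0.00941358 rev.
0.0135441 + 0.00941358 ≈ 0.023 rev.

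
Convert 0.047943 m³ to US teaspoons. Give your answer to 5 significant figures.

1 m³ = 202884 US tsp.
Thus 0.047943 × 202884 ≈ 9726.9 US tsp.

9726.9 US teaspoons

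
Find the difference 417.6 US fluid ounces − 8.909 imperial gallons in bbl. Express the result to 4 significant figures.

-0.1771 oil barrels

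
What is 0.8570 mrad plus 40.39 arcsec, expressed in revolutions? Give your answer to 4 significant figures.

0.0001676 rev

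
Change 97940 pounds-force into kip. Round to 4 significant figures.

97.94 kips

1 pound-force = 0.00100000 kip.
97940 × 0.00100000 ≈ 97.94 kip.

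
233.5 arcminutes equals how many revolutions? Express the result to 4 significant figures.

0.01081 revolutions

1 arcminute = 4.62963 × 10^-5 rev.
Thus 233.5 × 4.62963 × 10^-5 ≈ 0.01081 rev.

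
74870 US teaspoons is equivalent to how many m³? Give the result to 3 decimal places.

0.369 m³

1 US teaspoon = 4.92892e-6 m³.
74870 × 4.92892e-6 ≈ 0.369 m³.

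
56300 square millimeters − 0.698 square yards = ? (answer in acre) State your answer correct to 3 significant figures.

56300 mm² = 1.39120e-5 acre and 0.698 yd² = 0.000144215 acre.
1.39120e-5 − 0.000144215 ≈ -0.000130 acre.

-0.000130 acres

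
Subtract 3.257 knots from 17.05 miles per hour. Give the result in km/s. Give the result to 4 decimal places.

17.05 mph = 0.00762203 km/s and 3.257 kn = 0.00167555 km/s.
0.00762203 − 0.00167555 ≈ 0.0059 km/s.

0.0059 km/s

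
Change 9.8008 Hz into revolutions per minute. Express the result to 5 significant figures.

588.05 rpm

1 hertz = 60.0000 rpm.
Then 9.8008 × 60.0000 ≈ 588.05 rpm.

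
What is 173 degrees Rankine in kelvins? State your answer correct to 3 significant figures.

°R = K × 9/5.
Applying the formula gives 96.1 K.

96.1 kelvins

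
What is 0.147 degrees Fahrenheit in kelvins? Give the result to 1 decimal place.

255.5 K

K = (°F + 459.67) × 5/9.
Applying the formula gives 255.5 K.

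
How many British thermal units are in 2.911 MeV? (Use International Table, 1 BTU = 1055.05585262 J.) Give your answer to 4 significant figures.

4.421e-16 BTU

1 megaelectronvolt = 1.51857e-16 British thermal units.
So 2.911 × 1.51857e-16 ≈ 4.421e-16 BTU.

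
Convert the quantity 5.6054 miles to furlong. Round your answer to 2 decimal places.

1 mi = 8.00000 furlong.
Thus 5.6054 × 8.00000 ≈ 44.84 furlong.

44.84 furlong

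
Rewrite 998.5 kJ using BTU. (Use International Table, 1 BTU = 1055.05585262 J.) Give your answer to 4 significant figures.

1 kJ = 0.947817 British thermal units.
So 998.5 × 0.947817 ≈ 946.4 BTU.

946.4 British thermal units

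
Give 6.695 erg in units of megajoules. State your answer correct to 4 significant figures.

6.695e-13 MJ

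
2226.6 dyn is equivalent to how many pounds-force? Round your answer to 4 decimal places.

0.0050 lbf

1 dyne = 2.24809 × 10^-6 pounds-force.
So 2226.6 × 2.24809 × 10^-6 ≈ 0.0050 lbf.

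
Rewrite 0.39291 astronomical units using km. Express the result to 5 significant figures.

1 astronomical unit = 1.4959787e+8 km.
Thus 0.39291 × 1.4959787e+8 ≈ 5.8778e+7 km.

5.8778e+7 km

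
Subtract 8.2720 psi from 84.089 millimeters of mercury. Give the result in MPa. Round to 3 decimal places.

-0.046 megapascals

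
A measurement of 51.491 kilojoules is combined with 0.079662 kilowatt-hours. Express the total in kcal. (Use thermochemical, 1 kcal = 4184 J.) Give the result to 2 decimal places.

51.491 kJ = 12.3066 kcal and 0.079662 kWh = 68.5428 kcal.
12.3066 + 68.5428 ≈ 80.85 kcal.

80.85 kilocalories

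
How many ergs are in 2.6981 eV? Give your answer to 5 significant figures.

4.3228e-12 ergs

1 eV = 1.60218e-12 ergs.
Then 2.6981 × 1.60218e-12 ≈ 4.3228e-12 erg.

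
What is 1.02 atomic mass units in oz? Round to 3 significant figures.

5.97 × 10^-26 oz

1 atomic mass unit = 5.85738 × 10^-26 oz.
1.02 × 5.85738 × 10^-26 ≈ 5.97 × 10^-26 oz.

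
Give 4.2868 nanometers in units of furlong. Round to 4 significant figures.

1 nm = 4.97097 × 10^-12 furlongs.
4.2868 × 4.97097 × 10^-12 ≈ 2.131 × 10^-11 furlong.

2.131 × 10^-11 furlong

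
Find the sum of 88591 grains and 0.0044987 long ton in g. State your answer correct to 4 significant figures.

10310 g

88591 gr = 5740.60 g and 0.0044987 long ton = 4570.89 g.
5740.60 + 4570.89 ≈ 10310 g.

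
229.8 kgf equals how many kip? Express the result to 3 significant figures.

1 kilogram-force = 0.00220462 kips.
Thus 229.8 × 0.00220462 ≈ 0.507 kip.

0.507 kips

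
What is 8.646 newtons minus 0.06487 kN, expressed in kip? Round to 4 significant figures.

8.646 N = 0.00194370 kip and 0.06487 kN = 0.0145834 kip.
0.00194370 − 0.0145834 ≈ -0.01264 kip.

-0.01264 kips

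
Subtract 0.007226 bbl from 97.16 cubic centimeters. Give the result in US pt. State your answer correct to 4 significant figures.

-2.223 US pt

97.16 cm³ = 0.205336 US pt and 0.007226 bbl = 2.42794 US pt.
0.205336 − 2.42794 ≈ -2.223 US pt.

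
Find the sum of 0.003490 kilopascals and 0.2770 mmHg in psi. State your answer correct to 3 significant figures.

0.00586 psi

0.003490 kPa = 0.000506182 psi and 0.2770 mmHg = 0.00535629 psi.
0.000506182 + 0.00535629 ≈ 0.00586 psi.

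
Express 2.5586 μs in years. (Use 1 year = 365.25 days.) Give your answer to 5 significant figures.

1 microsecond = 3.16881 × 10^-14 yr.
So 2.5586 × 3.16881 × 10^-14 ≈ 8.1077 × 10^-14 yr.

8.1077 × 10^-14 years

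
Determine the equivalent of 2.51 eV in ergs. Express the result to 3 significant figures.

4.02e-12 erg

1 electronvolt = 1.60218e-12 ergs.
2.51 × 1.60218e-12 ≈ 4.02e-12 erg.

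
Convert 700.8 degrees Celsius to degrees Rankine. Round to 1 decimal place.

1753.1 degrees Rankine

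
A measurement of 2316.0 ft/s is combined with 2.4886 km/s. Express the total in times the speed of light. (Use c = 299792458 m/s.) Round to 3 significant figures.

1.07 × 10^-5 times the speed of light

2316.0 ft/s = 2.35468 × 10^-6 c and 2.4886 km/s = 8.30108 × 10^-6 c.
2.35468 × 10^-6 + 8.30108 × 10^-6 ≈ 1.07 × 10^-5 c.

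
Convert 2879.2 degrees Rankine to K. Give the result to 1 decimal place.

°R = K × 9/5.
Applying the formula gives 1599.6 K.

1599.6 K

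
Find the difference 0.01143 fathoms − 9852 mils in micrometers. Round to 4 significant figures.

-229300 μm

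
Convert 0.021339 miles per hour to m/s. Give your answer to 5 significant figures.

0.0095394 m/s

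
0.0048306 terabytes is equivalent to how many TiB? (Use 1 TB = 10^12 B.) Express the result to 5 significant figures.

0.0043934 TiB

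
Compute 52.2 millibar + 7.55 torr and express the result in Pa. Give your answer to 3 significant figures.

52.2 mbar = 5220.00 Pa and 7.55 torr = 1006.58 Pa.
5220.00 + 1006.58 ≈ 6230 Pa.

6230 Pa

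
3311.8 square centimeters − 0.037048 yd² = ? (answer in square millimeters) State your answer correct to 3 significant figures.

300000 mm²

3311.8 cm² = 331180 mm² and 0.037048 yd² = 30976.8 mm².
331180 − 30976.8 ≈ 300000 mm².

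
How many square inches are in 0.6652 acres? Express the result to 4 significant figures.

1 acre = 6.27264e+6 square inches.
Thus 0.6652 × 6.27264e+6 ≈ 4.173e+6 in².

4.173e+6 square inches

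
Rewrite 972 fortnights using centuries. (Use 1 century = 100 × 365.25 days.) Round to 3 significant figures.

0.373 century

1 fortnight = 0.000383299 century.
Then 972 × 0.000383299 ≈ 0.373 century.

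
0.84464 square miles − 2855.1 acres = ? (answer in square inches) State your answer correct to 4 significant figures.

-1.452e+10 in²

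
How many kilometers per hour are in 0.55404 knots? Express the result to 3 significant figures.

1 kn = 1.85200 kilometers per hour.
Thus 0.55404 × 1.85200 ≈ 1.03 km/h.

1.03 km/h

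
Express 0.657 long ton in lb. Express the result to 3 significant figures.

1470 lb

1 long ton = 2240.00 lb.
Then 0.657 × 2240.00 ≈ 1470 lb.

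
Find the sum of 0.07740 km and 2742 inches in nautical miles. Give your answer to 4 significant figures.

0.07940 nmi

0.07740 km = 0.0417927 nmi and 2742 in = 0.0376063 nmi.
0.0417927 + 0.0376063 ≈ 0.07940 nmi.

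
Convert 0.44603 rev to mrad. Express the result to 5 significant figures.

2802.5 milliradians

1 rev = 6283.19 mrad.
Then 0.44603 × 6283.19 ≈ 2802.5 mrad.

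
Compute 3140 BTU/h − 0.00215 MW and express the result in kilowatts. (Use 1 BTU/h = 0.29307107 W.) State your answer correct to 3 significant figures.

3140 BTU/h = 0.920243 kW and 0.00215 MW = 2.15000 kW.
0.920243 − 2.15000 ≈ -1.23 kW.

-1.23 kilowatts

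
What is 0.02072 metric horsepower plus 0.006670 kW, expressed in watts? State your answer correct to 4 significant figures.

21.91 watts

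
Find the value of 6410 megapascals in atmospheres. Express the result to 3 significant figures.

1 MPa = 9.86923 atm.
Thus 6410 × 9.86923 ≈ 63300 atm.

63300 atm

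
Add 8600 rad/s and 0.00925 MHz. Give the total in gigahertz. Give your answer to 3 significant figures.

1.06 × 10^-5 GHz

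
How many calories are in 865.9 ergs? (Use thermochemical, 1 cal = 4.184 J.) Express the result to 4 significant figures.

2.070 × 10^-5 calories

1 erg = 2.39006 × 10^-8 cal.
865.9 × 2.39006 × 10^-8 ≈ 2.070 × 10^-5 cal.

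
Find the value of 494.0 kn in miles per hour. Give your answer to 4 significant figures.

568.5 mph

1 knot = 1.15078 miles per hour.
494.0 × 1.15078 ≈ 568.5 mph.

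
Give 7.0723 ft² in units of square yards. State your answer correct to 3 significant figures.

1 ft² = 0.111111 yd².
Thus 7.0723 × 0.111111 ≈ 0.786 yd².

0.786 square yards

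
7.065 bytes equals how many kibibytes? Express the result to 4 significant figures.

1 byte = 0.0009765625 kibibytes.
Then 7.065 × 0.0009765625 ≈ 0.006899 KiB.

0.006899 kibibytes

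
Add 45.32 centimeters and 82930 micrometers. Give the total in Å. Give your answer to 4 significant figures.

5.361 × 10^9 angstroms

45.32 cm = 4.53200 × 10^9 Å and 82930 μm = 8.29300 × 10^8 Å.
4.53200 × 10^9 + 8.29300 × 10^8 ≈ 5.361 × 10^9 Å.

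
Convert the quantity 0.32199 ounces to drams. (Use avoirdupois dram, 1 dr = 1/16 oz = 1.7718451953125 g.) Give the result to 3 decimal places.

5.152 dr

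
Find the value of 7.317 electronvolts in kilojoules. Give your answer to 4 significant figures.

1.172 × 10^-21 kilojoules

1 eV = 1.60218 × 10^-22 kJ.
Thus 7.317 × 1.60218 × 10^-22 ≈ 1.172 × 10^-21 kJ.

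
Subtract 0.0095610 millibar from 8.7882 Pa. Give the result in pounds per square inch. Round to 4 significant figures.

0.001136 pounds per square inch

8.7882 Pa = 0.00127462 psi and 0.0095610 mbar = 0.000138671 psi.
0.00127462 − 0.000138671 ≈ 0.001136 psi.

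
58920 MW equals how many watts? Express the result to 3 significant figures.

1 MW = 1.00000e+6 W.
Then 58920 × 1.00000e+6 ≈ 5.89e+10 W.

5.89e+10 watts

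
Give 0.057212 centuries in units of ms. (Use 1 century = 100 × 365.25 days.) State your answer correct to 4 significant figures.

1.805e+11 milliseconds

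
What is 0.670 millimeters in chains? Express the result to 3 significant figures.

3.33e-5 chain

1 millimeter = 4.97097e-5 chain.
Then 0.670 × 4.97097e-5 ≈ 3.33e-5 chain.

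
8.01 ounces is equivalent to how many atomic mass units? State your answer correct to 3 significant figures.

1.37 × 10^26 u

1 oz = 1.70725 × 10^25 atomic mass units.
Then 8.01 × 1.70725 × 10^25 ≈ 1.37 × 10^26 u.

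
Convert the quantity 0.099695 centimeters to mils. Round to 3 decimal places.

1 centimeter = 393.701 mils.
Then 0.099695 × 393.701 ≈ 39.250 mil.

39.250 mil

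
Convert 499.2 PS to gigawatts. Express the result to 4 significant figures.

0.0003672 GW

1 metric horsepower = 7.35499e-7 GW.
499.2 × 7.35499e-7 ≈ 0.0003672 GW.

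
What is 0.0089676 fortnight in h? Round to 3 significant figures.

3.01 hours

1 fortnight = 336.000 hours.
Thus 0.0089676 × 336.000 ≈ 3.01 h.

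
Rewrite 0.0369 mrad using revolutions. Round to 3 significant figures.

5.87 × 10^-6 rev

1 milliradian = 0.000159155 revolutions.
0.0369 × 0.000159155 ≈ 5.87 × 10^-6 rev.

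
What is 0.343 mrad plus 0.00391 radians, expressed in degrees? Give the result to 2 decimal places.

0.24 degrees

0.343 mrad = 0.0196525 ° and 0.00391 rad = 0.224026 °.
0.0196525 + 0.224026 ≈ 0.24 °.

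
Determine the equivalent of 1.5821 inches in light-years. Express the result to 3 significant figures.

4.25e-18 ly

1 in = 2.68478e-18 light-years.
So 1.5821 × 2.68478e-18 ≈ 4.25e-18 ly.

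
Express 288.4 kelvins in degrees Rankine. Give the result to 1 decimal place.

519.1 °R

°R = K × 9/5.
Applying the formula gives 519.1 °R.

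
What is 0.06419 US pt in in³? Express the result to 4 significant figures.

1 US pt = 28.8750 cubic inches.
Thus 0.06419 × 28.8750 ≈ 1.853 in³.

1.853 in³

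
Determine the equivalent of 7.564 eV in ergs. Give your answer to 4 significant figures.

1 electronvolt = 1.60218 × 10^-12 erg.
Thus 7.564 × 1.60218 × 10^-12 ≈ 1.212 × 10^-11 erg.

1.212 × 10^-11 erg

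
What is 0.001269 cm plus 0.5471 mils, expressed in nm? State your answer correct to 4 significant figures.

26590 nanometers

0.001269 cm = 12690.0 nm and 0.5471 mil = 13896.3 nm.
12690.0 + 13896.3 ≈ 26590 nm.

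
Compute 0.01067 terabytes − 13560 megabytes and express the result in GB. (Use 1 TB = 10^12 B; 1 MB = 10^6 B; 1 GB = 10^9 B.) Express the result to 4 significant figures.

-2.890 GB

0.01067 TB = 10.6700 GB and 13560 MB = 13.5600 GB.
10.6700 − 13.5600 ≈ -2.890 GB.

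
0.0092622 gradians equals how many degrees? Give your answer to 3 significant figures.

0.00834 °

1 grad = 0.900000 °.
Thus 0.0092622 × 0.900000 ≈ 0.00834 °.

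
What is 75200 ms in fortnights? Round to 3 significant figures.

6.22 × 10^-5 fortnight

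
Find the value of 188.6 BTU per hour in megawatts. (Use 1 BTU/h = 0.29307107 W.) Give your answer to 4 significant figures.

1 BTU/h = 2.93071 × 10^-7 MW.
Thus 188.6 × 2.93071 × 10^-7 ≈ 5.527 × 10^-5 MW.

5.527 × 10^-5 MW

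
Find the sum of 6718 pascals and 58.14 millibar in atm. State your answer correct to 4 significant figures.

6718 Pa = 0.0663015 atm and 58.14 mbar = 0.0573797 atm.
0.0663015 + 0.0573797 ≈ 0.1237 atm.

0.1237 atm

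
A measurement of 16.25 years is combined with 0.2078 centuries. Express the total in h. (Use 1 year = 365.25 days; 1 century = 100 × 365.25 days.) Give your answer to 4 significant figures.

324600 h

16.25 yr = 142447.5 h and 0.2078 century = 182157.5 h.
142447.5 + 182157.5 ≈ 324600 h.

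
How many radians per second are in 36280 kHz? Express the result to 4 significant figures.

2.280e+8 rad/s

1 kilohertz = 6283.19 rad/s.
So 36280 × 6283.19 ≈ 2.280e+8 rad/s.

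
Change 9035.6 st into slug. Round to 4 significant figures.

3932 slug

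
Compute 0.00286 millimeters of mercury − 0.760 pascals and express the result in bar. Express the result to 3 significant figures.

-3.79e-6 bar

0.00286 mmHg = 3.81302e-6 bar and 0.760 Pa = 7.60000e-6 bar.
3.81302e-6 − 7.60000e-6 ≈ -3.79e-6 bar.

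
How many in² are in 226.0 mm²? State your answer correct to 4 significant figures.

0.3503 square inches

1 mm² = 0.00155000 in².
Then 226.0 × 0.00155000 ≈ 0.3503 in².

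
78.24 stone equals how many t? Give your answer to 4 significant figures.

0.4968 metric tons

1 st = 0.00635029 t.
Then 78.24 × 0.00635029 ≈ 0.4968 t.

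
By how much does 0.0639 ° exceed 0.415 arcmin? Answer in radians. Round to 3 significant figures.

0.000995 radians

0.0639 ° = 0.00111527 rad and 0.415 arcmin = 0.000120719 rad.
0.00111527 − 0.000120719 ≈ 0.000995 rad.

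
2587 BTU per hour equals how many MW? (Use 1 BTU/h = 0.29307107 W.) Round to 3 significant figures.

1 BTU per hour = 2.93071e-7 MW.
So 2587 × 2.93071e-7 ≈ 0.000758 MW.

0.000758 megawatts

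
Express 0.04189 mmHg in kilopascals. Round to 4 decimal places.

1 millimeter of mercury = 0.133322 kPa.
0.04189 × 0.133322 ≈ 0.0056 kPa.

0.0056 kPa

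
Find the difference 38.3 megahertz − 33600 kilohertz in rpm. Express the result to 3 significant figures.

2.82 × 10^8 rpm

38.3 MHz = 2.29800 × 10^9 rpm and 33600 kHz = 2.01600 × 10^9 rpm.
2.29800 × 10^9 − 2.01600 × 10^9 ≈ 2.82 × 10^8 rpm.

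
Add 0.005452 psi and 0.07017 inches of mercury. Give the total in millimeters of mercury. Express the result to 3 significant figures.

0.005452 psi = 0.281950 mmHg and 0.07017 inHg = 1.78232 mmHg.
0.281950 + 1.78232 ≈ 2.06 mmHg.

2.06 mmHg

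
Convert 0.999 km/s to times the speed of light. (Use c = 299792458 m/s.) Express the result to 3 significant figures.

1 kilometer per second = 3.33564 × 10^-6 c.
0.999 × 3.33564 × 10^-6 ≈ 3.33 × 10^-6 c.

3.33 × 10^-6 c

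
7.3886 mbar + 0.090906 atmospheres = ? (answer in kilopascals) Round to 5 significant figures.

9.9499 kPa

7.3886 mbar = 0.738860 kPa and 0.090906 atm = 9.21105 kPa.
0.738860 + 9.21105 ≈ 9.9499 kPa.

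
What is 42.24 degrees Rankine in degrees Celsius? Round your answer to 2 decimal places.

-249.68 °C

°R = (°C + 273.15) × 9/5.
Applying the formula gives -249.68 °C.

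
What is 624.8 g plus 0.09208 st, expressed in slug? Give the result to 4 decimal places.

0.0829 slug

624.8 g = 0.0428124 slug and 0.09208 st = 0.0400671 slug.
0.0428124 + 0.0400671 ≈ 0.0829 slug.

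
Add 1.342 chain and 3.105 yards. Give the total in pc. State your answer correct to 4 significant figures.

9.669e-16 pc

1.342 chain = 8.74905e-16 pc and 3.105 yd = 9.20126e-17 pc.
8.74905e-16 + 9.20126e-17 ≈ 9.669e-16 pc.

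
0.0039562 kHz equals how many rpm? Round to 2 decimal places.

1 kHz = 60000.0 rpm.
Thus 0.0039562 × 60000.0 ≈ 237.37 rpm.

237.37 rpm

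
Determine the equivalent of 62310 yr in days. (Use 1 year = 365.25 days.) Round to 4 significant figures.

2.276e+7 days

1 year = 365.250 days.
Thus 62310 × 365.250 ≈ 2.276e+7 d.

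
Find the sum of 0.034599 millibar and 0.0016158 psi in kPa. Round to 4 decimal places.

0.034599 mbar = 0.00345990 kPa and 0.0016158 psi = 0.0111405 kPa.
0.00345990 + 0.0111405 ≈ 0.0146 kPa.

0.0146 kPa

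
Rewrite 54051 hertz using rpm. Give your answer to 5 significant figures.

3.2431e+6 revolutions per minute

1 Hz = 60.0000 rpm.
So 54051 × 60.0000 ≈ 3.2431e+6 rpm.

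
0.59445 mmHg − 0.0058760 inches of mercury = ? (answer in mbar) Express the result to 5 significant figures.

0.59355 millibar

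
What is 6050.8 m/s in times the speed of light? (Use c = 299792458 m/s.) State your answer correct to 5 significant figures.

2.0183 × 10^-5 times the speed of light

1 meter per second = 3.33564 × 10^-9 c.
6050.8 × 3.33564 × 10^-9 ≈ 2.0183 × 10^-5 c.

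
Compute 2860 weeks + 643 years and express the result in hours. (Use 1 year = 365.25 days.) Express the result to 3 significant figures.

6.12 × 10^6 h

2860 wk = 480480 h and 643 yr = 5.63654 × 10^6 h.
480480 + 5.63654 × 10^6 ≈ 6.12 × 10^6 h.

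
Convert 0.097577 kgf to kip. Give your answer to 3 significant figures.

1 kilogram-force = 0.00220462 kips.
So 0.097577 × 0.00220462 ≈ 0.000215 kip.

0.000215 kip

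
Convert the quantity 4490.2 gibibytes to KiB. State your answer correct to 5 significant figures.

1 gibibyte = 1.04858e+6 kibibytes.
Then 4490.2 × 1.04858e+6 ≈ 4.7083e+9 KiB.

4.7083e+9 kibibytes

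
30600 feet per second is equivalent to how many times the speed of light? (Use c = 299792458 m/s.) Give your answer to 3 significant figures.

3.11 × 10^-5 c

1 foot per second = 1.01670 × 10^-9 c.
Thus 30600 × 1.01670 × 10^-9 ≈ 3.11 × 10^-5 c.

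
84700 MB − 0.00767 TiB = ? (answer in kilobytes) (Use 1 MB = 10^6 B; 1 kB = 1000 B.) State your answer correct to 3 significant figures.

84700 MB = 8.47000 × 10^7 kB and 0.00767 TiB = 8.43325 × 10^6 kB.
8.47000 × 10^7 − 8.43325 × 10^6 ≈ 7.63 × 10^7 kB.

7.63 × 10^7 kB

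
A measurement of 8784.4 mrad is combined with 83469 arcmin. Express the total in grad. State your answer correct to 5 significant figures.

2105.0 gradians

8784.4 mrad = 559.232 grad and 83469 arcmin = 1545.72 grad.
559.232 + 1545.72 ≈ 2105.0 grad.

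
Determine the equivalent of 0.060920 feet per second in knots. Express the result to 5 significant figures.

0.036094 knots

1 ft/s = 0.592484 kn.
So 0.060920 × 0.592484 ≈ 0.036094 kn.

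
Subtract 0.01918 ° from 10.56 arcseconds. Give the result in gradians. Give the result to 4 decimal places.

10.56 arcsec = 0.00325926 grad and 0.01918 ° = 0.0213111 grad.
0.00325926 − 0.0213111 ≈ -0.0181 grad.

-0.0181 grad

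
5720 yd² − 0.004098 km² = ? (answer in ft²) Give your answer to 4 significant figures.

7369 ft²

5720 yd² = 51480.000 ft² and 0.004098 km² = 44110.505 ft².
51480.000 − 44110.505 ≈ 7369 ft².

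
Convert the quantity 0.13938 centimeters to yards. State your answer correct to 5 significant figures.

0.0015243 yd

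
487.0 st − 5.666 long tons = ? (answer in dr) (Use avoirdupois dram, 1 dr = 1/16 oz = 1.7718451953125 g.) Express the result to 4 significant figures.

-1.504 × 10^6 dr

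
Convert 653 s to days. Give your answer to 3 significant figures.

0.00756 d

1 second = 1.15741 × 10^-5 d.
Then 653 × 1.15741 × 10^-5 ≈ 0.00756 d.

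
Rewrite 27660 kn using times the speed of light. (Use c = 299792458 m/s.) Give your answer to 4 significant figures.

4.746e-5 c

1 kn = 1.71600e-9 c.
So 27660 × 1.71600e-9 ≈ 4.746e-5 c.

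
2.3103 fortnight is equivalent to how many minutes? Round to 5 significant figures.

1 fortnight = 20160.0 min.
Thus 2.3103 × 20160.0 ≈ 46576 min.

46576 min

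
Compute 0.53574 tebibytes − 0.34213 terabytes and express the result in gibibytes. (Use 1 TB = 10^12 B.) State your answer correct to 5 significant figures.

229.96 gibibytes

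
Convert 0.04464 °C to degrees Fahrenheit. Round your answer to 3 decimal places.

32.080 °F

°C = (°F − 32) × 5/9.
Applying the formula gives 32.080 °F.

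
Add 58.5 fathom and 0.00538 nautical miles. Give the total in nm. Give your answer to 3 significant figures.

58.5 fathom = 1.06985e+11 nm and 0.00538 nmi = 9.96376e+9 nm.
1.06985e+11 + 9.96376e+9 ≈ 1.17e+11 nm.

1.17e+11 nm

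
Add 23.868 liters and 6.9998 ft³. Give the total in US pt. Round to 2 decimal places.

469.34 US pt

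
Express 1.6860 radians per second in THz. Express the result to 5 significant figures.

1 radian per second = 1.59155 × 10^-13 terahertz.
1.6860 × 1.59155 × 10^-13 ≈ 2.6834 × 10^-13 THz.

2.6834 × 10^-13 terahertz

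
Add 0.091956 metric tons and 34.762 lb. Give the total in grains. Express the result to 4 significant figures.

1.662 × 10^6 gr

0.091956 t = 1.41910 × 10^6 gr and 34.762 lb = 243334 gr.
1.41910 × 10^6 + 243334 ≈ 1.662 × 10^6 gr.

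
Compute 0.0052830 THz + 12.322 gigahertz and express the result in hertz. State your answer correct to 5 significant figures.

0.0052830 THz = 5.28300e+9 Hz and 12.322 GHz = 1.23220e+10 Hz.
5.28300e+9 + 1.23220e+10 ≈ 1.7605e+10 Hz.

1.7605e+10 hertz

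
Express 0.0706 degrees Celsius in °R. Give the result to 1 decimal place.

°R = (°C + 273.15) × 9/5.
Applying the formula gives 491.8 °R.

491.8 °R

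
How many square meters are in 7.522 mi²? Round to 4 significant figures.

1.948 × 10^7 m²

1 square mile = 2.58999 × 10^6 square meters.
7.522 × 2.58999 × 10^6 ≈ 1.948 × 10^7 m².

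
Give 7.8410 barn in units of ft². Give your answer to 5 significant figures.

8.4400 × 10^-27 ft²

1 barn = 1.07639 × 10^-27 ft².
Thus 7.8410 × 1.07639 × 10^-27 ≈ 8.4400 × 10^-27 ft².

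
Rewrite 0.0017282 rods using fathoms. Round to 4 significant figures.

1 rod = 2.75000 fathom.
Then 0.0017282 × 2.75000 ≈ 0.004753 fathom.

0.004753 fathoms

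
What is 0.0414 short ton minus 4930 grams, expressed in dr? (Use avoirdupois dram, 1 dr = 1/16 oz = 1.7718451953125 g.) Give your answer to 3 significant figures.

18400 dr

0.0414 short ton = 21196.8 dr and 4930 g = 2782.41 dr.
21196.8 − 2782.41 ≈ 18400 dr.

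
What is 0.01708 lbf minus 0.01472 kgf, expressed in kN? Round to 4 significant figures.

-6.838e-5 kilonewtons

0.01708 lbf = 7.59756e-5 kN and 0.01472 kgf = 0.000144354 kN.
7.59756e-5 − 0.000144354 ≈ -6.838e-5 kN.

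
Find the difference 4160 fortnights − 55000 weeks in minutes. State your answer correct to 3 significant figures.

4160 fortnight = 8.38656e+7 min and 55000 wk = 5.54400e+8 min.
8.38656e+7 − 5.54400e+8 ≈ -4.71e+8 min.

-4.71e+8 min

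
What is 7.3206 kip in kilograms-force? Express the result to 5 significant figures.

1 kip = 453.592 kilograms-force.
7.3206 × 453.592 ≈ 3320.6 kgf.

3320.6 kgf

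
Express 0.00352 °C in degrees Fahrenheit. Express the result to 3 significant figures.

32.0 °F

°C = (°F − 32) × 5/9.
Applying the formula gives 32.0 °F.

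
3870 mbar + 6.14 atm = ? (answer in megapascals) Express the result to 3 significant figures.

1.01 MPa

3870 mbar = 0.3870000 MPa and 6.14 atm = 0.6221355 MPa.
0.3870000 + 0.6221355 ≈ 1.01 MPa.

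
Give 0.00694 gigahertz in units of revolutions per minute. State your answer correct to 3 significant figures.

4.16e+8 rpm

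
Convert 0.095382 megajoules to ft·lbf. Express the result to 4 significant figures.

1 MJ = 737562 foot-pounds.
Thus 0.095382 × 737562 ≈ 70350 ft·lbf.

70350 ft·lbf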